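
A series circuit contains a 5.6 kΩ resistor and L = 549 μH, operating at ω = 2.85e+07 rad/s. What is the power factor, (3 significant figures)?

X_L = ωL = 15600 Ω
Z = 5600 + j15600 Ω
|Z| = √(5600² + 15600²) = 16600 Ω
∠Z = arctan(15600/5600) = 70.3°
cos φ = cos(70.3°) = 0.337

0.337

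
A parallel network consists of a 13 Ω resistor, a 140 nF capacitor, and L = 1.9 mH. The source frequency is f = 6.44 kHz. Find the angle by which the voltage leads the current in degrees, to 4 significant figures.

ω = 2πf = 40460 rad/s
X_L = ωL = 76.88 Ω
X_C = 1/(ωC) = 176.5 Ω
Parallel: admittances add. Y = 1/R + 1/(jωL) + jωC
Y = (0.07692 − j0.007342) S
|Y| = 0.07727 S → |Z| = 1/|Y| = 12.94 Ω, ∠Z = −∠Y = 5.452°

5.452°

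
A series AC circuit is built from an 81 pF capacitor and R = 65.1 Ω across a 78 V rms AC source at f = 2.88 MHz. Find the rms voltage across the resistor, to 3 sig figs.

ω = 2πf = 1.81e+07 rad/s
X_C = 1/(ωC) = 682 Ω
Z = 65.1 − j682 Ω
|Z| = √(65.1² + 682²) = 685 Ω
I = V/|Z| = 114 mA
V_R = I·|Z_R| = 0.114 × 65.1 = 7.41 V

7.41 V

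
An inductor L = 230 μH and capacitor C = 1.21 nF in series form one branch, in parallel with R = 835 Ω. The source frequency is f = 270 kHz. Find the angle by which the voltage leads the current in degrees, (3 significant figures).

ω = 2πf = 1.696e+06 rad/s
X_L = ωL = 390 Ω
X_C = 1/(ωC) = 487 Ω
Branch 1: Z₁ = R = 835 Ω
Branch 2 (series LC): Z₂ = j(X_L − X_C) = −j97.0 Ω
Parallel: Z = Z₁Z₂/(Z₁+Z₂), |Z| = 96.3 Ω, ∠Z = -83.4°

-83.4°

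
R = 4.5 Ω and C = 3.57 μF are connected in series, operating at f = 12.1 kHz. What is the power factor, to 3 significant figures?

0.774

ω = 2πf = 76030 rad/s
X_C = 1/(ωC) = 3.68 Ω
Z = 4.50 − j3.68 Ω
|Z| = √(4.50² + 3.68²) = 5.82 Ω
∠Z = arctan(-3.68/4.50) = -39.3°
cos φ = cos(-39.3°) = 0.774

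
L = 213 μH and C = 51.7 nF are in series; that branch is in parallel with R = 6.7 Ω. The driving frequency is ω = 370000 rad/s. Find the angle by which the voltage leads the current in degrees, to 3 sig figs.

14.2°

X_L = ωL = 78.8 Ω
X_C = 1/(ωC) = 52.3 Ω
Branch 1: Z₁ = R = 6.70 Ω
Branch 2 (series LC): Z₂ = j(X_L − X_C) = j26.5 Ω
Parallel: Z = Z₁Z₂/(Z₁+Z₂), |Z| = 6.50 Ω, ∠Z = 14.2°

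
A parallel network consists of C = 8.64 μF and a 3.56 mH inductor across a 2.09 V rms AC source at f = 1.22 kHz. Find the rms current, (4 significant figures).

ω = 2πf = 7665 rad/s
X_L = ωL = 27.29 Ω
X_C = 1/(ωC) = 15.10 Ω
Parallel: admittances add. Y = 1/(jωL) + jωC
Y = (0 + j0.02959) S
|Y| = 0.02959 S → |Z| = 1/|Y| = 33.80 Ω, ∠Z = −∠Y = -90.00°
I = V/|Z| = 2.09/33.80 = 61.83 mA

61.83 mA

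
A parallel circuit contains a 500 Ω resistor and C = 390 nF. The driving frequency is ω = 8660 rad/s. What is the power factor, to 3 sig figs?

0.510

X_C = 1/(ωC) = 296 Ω
Parallel: admittances add. Y = 1/R + jωC
Y = (0.00200 + j0.00338) S
|Y| = 0.00393 S → |Z| = 1/|Y| = 255 Ω, ∠Z = −∠Y = -59.4°
cos φ = cos(-59.4°) = 0.510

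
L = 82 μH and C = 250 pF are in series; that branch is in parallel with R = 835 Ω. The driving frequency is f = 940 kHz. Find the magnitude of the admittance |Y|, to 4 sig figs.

5.319 mS

ω = 2πf = 5.906e+06 rad/s
X_L = ωL = 484.3 Ω
X_C = 1/(ωC) = 677.3 Ω
Branch 1: Z₁ = R = 835.0 Ω
Branch 2 (series LC): Z₂ = j(X_L − X_C) = −j192.9 Ω
Parallel: Z = Z₁Z₂/(Z₁+Z₂), |Z| = 188.0 Ω, ∠Z = -76.99°
|Y| = 1/|Z| = 5.319 mS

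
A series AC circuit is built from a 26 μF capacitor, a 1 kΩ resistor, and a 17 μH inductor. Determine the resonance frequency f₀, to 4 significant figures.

ω₀ = 1/√(LC) = 1/√(1.7e-05 × 2.6e-05) = 47570 rad/s
f₀ = ω₀/(2π) = 7.570 kHz

7.570 kHz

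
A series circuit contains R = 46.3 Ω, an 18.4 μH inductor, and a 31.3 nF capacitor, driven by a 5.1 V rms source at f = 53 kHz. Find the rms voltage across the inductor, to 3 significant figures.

0.309 V

ω = 2πf = 333000 rad/s
X_L = ωL = 6.13 Ω
X_C = 1/(ωC) = 95.9 Ω
Net reactance X = X_L − X_C = -89.8 Ω
Z = 46.3 − j89.8 Ω
|Z| = √(46.3² + 89.8²) = 101 Ω
I = V/|Z| = 50.5 mA
V_L = I·|Z_L| = 0.0505 × 6.13 = 0.309 V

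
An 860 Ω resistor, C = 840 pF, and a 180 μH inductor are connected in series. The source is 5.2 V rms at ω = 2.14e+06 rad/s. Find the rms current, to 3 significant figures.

X_L = ωL = 385 Ω
X_C = 1/(ωC) = 556 Ω
Net reactance X = X_L − X_C = -171 Ω
Z = 860 − j171 Ω
|Z| = √(860² + 171²) = 877 Ω
I = V/|Z| = 5.2/877 = 5.93 mA

5.93 mA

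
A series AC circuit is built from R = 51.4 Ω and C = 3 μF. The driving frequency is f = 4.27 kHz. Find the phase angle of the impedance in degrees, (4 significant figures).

-13.59°

ω = 2πf = 26830 rad/s
X_C = 1/(ωC) = 12.42 Ω
Z = 51.40 − j12.42 Ω
|Z| = √(51.40² + 12.42²) = 52.88 Ω
∠Z = arctan(-12.42/51.40) = -13.59°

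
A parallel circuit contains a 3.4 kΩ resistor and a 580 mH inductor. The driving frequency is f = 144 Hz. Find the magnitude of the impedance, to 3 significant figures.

519 Ω

ω = 2πf = 904.8 rad/s
X_L = ωL = 525 Ω
Parallel: admittances add. Y = 1/R + 1/(jωL)
Y = (0.000294 − j0.00191) S
|Y| = 0.00193 S → |Z| = 1/|Y| = 519 Ω, ∠Z = −∠Y = 81.2°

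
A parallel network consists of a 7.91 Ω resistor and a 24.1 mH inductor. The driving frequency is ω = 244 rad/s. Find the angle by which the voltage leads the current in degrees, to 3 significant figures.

X_L = ωL = 5.88 Ω
Parallel: admittances add. Y = 1/R + 1/(jωL)
Y = (0.126 − j0.170) S
|Y| = 0.212 S → |Z| = 1/|Y| = 4.72 Ω, ∠Z = −∠Y = 53.4°

53.4°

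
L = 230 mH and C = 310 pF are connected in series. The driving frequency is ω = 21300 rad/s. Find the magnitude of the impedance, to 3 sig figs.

X_L = ωL = 4900 Ω
X_C = 1/(ωC) = 151000 Ω
Net reactance X = X_L − X_C = -147000 Ω
Z = − j147000 Ω
|Z| = √(0² + 147000²) = 147000 Ω

147000 Ω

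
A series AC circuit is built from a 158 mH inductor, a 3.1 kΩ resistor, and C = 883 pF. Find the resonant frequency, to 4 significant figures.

ω₀ = 1/√(LC) = 1/√(0.158 × 8.83e-10) = 84660 rad/s
f₀ = ω₀/(2π) = 13.47 kHz

13.47 kHz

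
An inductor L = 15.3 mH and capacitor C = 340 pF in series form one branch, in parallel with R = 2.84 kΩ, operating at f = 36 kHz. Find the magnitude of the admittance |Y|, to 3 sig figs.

ω = 2πf = 226200 rad/s
X_L = ωL = 3460 Ω
X_C = 1/(ωC) = 13000 Ω
Branch 1: Z₁ = R = 2840 Ω
Branch 2 (series LC): Z₂ = j(X_L − X_C) = −j9540 Ω
Parallel: Z = Z₁Z₂/(Z₁+Z₂), |Z| = 2720 Ω, ∠Z = -16.6°
|Y| = 1/|Z| = 367 μS

367 μS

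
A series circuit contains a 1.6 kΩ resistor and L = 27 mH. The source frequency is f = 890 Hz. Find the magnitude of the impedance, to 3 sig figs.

1610 Ω

ω = 2πf = 5592 rad/s
X_L = ωL = 151 Ω
Z = 1600 + j151 Ω
|Z| = √(1600² + 151²) = 1610 Ω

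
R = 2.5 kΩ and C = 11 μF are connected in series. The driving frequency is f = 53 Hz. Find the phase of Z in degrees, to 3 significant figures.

-6.23°

ω = 2πf = 333.0 rad/s
X_C = 1/(ωC) = 273 Ω
Z = 2500 − j273 Ω
|Z| = √(2500² + 273²) = 2510 Ω
∠Z = arctan(-273/2500) = -6.23°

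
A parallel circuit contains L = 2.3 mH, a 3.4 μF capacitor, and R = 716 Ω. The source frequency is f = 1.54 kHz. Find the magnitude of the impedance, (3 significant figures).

82.5 Ω

ω = 2πf = 9676 rad/s
X_L = ωL = 22.3 Ω
X_C = 1/(ωC) = 30.4 Ω
Parallel: admittances add. Y = 1/R + 1/(jωL) + jωC
Y = (0.00140 − j0.0120) S
|Y| = 0.0121 S → |Z| = 1/|Y| = 82.5 Ω, ∠Z = −∠Y = 83.4°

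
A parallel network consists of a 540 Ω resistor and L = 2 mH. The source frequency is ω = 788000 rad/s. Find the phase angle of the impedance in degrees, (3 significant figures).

18.9°

X_L = ωL = 1580 Ω
Parallel: admittances add. Y = 1/R + 1/(jωL)
Y = (0.00185 − j0.000635) S
|Y| = 0.00196 S → |Z| = 1/|Y| = 511 Ω, ∠Z = −∠Y = 18.9°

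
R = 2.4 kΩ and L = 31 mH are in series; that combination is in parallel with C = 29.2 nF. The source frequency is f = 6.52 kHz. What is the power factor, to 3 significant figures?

0.303

ω = 2πf = 40970 rad/s
X_L = ωL = 1270 Ω
X_C = 1/(ωC) = 836 Ω
Branch 1 (R+jX_L): Z₁ = 2400 + j1270 Ω, |Z₁| = 2720 Ω
Branch 2 (−jX_C): Z₂ = −j836 Ω
Parallel: Z = Z₁Z₂/(Z₁+Z₂), |Z| = 931 Ω, ∠Z = -72.4°
cos φ = cos(-72.4°) = 0.303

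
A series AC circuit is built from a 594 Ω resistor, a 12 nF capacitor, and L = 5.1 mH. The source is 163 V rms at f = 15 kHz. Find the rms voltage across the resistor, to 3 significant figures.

135 V

ω = 2πf = 94250 rad/s
X_L = ωL = 481 Ω
X_C = 1/(ωC) = 884 Ω
Net reactance X = X_L − X_C = -404 Ω
Z = 594 − j404 Ω
|Z| = √(594² + 404²) = 718 Ω
I = V/|Z| = 227 mA
V_R = I·|Z_R| = 0.227 × 594 = 135 V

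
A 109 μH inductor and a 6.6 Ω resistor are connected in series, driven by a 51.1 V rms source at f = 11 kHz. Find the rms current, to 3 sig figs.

ω = 2πf = 69120 rad/s
X_L = ωL = 7.53 Ω
Z = 6.60 + j7.53 Ω
|Z| = √(6.60² + 7.53²) = 10.0 Ω
I = V/|Z| = 51.1/10.0 = 5.10 A

5.10 A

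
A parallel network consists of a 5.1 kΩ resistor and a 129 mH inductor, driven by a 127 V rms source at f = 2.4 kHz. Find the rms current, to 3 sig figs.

ω = 2πf = 15080 rad/s
X_L = ωL = 1950 Ω
Parallel: admittances add. Y = 1/R + 1/(jωL)
Y = (0.000196 − j0.000514) S
|Y| = 0.000550 S → |Z| = 1/|Y| = 1820 Ω, ∠Z = −∠Y = 69.1°
I = V/|Z| = 127/1820 = 69.9 mA

69.9 mA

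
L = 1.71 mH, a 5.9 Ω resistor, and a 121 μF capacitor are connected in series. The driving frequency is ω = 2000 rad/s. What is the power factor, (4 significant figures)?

X_L = ωL = 3.420 Ω
X_C = 1/(ωC) = 4.132 Ω
Net reactance X = X_L − X_C = -0.7122 Ω
Z = 5.900 − j0.7122 Ω
|Z| = √(5.900² + 0.7122²) = 5.943 Ω
∠Z = arctan(-0.7122/5.900) = -6.883°
cos φ = cos(-6.883°) = 0.9928

0.9928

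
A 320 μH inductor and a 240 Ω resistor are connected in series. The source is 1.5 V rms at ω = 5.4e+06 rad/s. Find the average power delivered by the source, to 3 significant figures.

177 μW

X_L = ωL = 1730 Ω
Z = 240 + j1730 Ω
|Z| = √(240² + 1730²) = 1740 Ω
∠Z = arctan(1730/240) = 82.1°
I = V/|Z| = 860 μA
P = VI cos φ = 1.5 × 0.000860 × cos(82.1°) = 177 μW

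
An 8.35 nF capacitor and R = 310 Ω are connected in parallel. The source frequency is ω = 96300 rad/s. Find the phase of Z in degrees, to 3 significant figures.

X_C = 1/(ωC) = 1240 Ω
Parallel: admittances add. Y = 1/R + jωC
Y = (0.00323 + j0.000804) S
|Y| = 0.00332 S → |Z| = 1/|Y| = 301 Ω, ∠Z = −∠Y = -14.0°

-14.0°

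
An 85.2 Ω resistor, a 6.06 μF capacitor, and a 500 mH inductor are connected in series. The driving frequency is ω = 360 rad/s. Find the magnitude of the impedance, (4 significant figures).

X_L = ωL = 180.0 Ω
X_C = 1/(ωC) = 458.4 Ω
Net reactance X = X_L − X_C = -278.4 Ω
Z = 85.20 − j278.4 Ω
|Z| = √(85.20² + 278.4²) = 291.1 Ω

291.1 Ω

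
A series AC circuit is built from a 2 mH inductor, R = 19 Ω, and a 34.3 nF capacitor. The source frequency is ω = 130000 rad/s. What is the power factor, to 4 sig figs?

0.4695

X_L = ωL = 260.0 Ω
X_C = 1/(ωC) = 224.3 Ω
Net reactance X = X_L − X_C = 35.73 Ω
Z = 19.00 + j35.73 Ω
|Z| = √(19.00² + 35.73²) = 40.47 Ω
∠Z = arctan(35.73/19.00) = 62.00°
cos φ = cos(62.00°) = 0.4695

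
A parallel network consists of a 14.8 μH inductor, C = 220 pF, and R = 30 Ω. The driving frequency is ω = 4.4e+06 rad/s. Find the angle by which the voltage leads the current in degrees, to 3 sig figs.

X_L = ωL = 65.1 Ω
X_C = 1/(ωC) = 1030 Ω
Parallel: admittances add. Y = 1/R + 1/(jωL) + jωC
Y = (0.0333 − j0.0144) S
|Y| = 0.0363 S → |Z| = 1/|Y| = 27.5 Ω, ∠Z = −∠Y = 23.3°

23.3°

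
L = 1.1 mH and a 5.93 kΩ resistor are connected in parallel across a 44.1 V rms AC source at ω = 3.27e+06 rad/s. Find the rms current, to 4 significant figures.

X_L = ωL = 3597 Ω
Parallel: admittances add. Y = 1/R + 1/(jωL)
Y = (0.0001686 − j0.0002780) S
|Y| = 0.0003252 S → |Z| = 1/|Y| = 3075 Ω, ∠Z = −∠Y = 58.76°
I = V/|Z| = 44.1/3075 = 14.34 mA

14.34 mA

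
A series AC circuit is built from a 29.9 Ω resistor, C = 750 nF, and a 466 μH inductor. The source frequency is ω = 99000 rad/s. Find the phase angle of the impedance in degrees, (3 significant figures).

X_L = ωL = 46.1 Ω
X_C = 1/(ωC) = 13.5 Ω
Net reactance X = X_L − X_C = 32.7 Ω
Z = 29.9 + j32.7 Ω
|Z| = √(29.9² + 32.7²) = 44.3 Ω
∠Z = arctan(32.7/29.9) = 47.5°

47.5°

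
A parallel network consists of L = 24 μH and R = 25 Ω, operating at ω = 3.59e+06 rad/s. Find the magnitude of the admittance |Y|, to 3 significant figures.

41.6 mS

X_L = ωL = 86.2 Ω
Parallel: admittances add. Y = 1/R + 1/(jωL)
Y = (0.0400 − j0.0116) S
|Y| = 0.0416 S → |Z| = 1/|Y| = 24.0 Ω, ∠Z = −∠Y = 16.2°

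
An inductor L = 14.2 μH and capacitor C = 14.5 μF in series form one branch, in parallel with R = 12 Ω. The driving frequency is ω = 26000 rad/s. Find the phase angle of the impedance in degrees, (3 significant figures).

X_L = ωL = 0.369 Ω
X_C = 1/(ωC) = 2.65 Ω
Branch 1: Z₁ = R = 12.0 Ω
Branch 2 (series LC): Z₂ = j(X_L − X_C) = −j2.28 Ω
Parallel: Z = Z₁Z₂/(Z₁+Z₂), |Z| = 2.24 Ω, ∠Z = -79.2°

-79.2°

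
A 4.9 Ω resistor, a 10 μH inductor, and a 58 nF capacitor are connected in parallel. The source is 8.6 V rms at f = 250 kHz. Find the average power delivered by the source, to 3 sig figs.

ω = 2πf = 1.571e+06 rad/s
X_L = ωL = 15.7 Ω
X_C = 1/(ωC) = 11.0 Ω
Parallel: admittances add. Y = 1/R + 1/(jωL) + jωC
Y = (0.204 + j0.0274) S
|Y| = 0.206 S → |Z| = 1/|Y| = 4.86 Ω, ∠Z = −∠Y = -7.66°
I = V/|Z| = 1.77 A
P = VI cos φ = 8.6 × 1.77 × cos(-7.66°) = 15.1 W

15.1 W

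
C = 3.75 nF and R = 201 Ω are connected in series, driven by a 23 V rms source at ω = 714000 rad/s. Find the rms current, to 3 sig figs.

54.2 mA

X_C = 1/(ωC) = 373 Ω
Z = 201 − j373 Ω
|Z| = √(201² + 373²) = 424 Ω
I = V/|Z| = 23/424 = 54.2 mA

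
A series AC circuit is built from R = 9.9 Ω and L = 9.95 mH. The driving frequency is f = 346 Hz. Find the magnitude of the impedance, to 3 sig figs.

ω = 2πf = 2174 rad/s
X_L = ωL = 21.6 Ω
Z = 9.90 + j21.6 Ω
|Z| = √(9.90² + 21.6²) = 23.8 Ω

23.8 Ω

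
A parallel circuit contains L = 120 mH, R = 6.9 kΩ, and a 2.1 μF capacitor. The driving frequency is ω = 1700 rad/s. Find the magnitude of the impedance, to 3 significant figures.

746 Ω

X_L = ωL = 204 Ω
X_C = 1/(ωC) = 280 Ω
Parallel: admittances add. Y = 1/R + 1/(jωL) + jωC
Y = (0.000145 − j0.00133) S
|Y| = 0.00134 S → |Z| = 1/|Y| = 746 Ω, ∠Z = −∠Y = 83.8°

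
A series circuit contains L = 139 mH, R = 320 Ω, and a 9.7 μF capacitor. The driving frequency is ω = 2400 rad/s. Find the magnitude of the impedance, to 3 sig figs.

X_L = ωL = 334 Ω
X_C = 1/(ωC) = 43.0 Ω
Net reactance X = X_L − X_C = 291 Ω
Z = 320 + j291 Ω
|Z| = √(320² + 291²) = 432 Ω

432 Ω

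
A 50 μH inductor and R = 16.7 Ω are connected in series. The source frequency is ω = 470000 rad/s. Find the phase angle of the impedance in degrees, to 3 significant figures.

X_L = ωL = 23.5 Ω
Z = 16.7 + j23.5 Ω
|Z| = √(16.7² + 23.5²) = 28.8 Ω
∠Z = arctan(23.5/16.7) = 54.6°

54.6°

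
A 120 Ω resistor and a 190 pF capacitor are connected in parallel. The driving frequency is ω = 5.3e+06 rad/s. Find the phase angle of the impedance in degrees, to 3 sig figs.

-6.89°

X_C = 1/(ωC) = 993 Ω
Parallel: admittances add. Y = 1/R + jωC
Y = (0.00833 + j0.00101) S
|Y| = 0.00839 S → |Z| = 1/|Y| = 119 Ω, ∠Z = −∠Y = -6.89°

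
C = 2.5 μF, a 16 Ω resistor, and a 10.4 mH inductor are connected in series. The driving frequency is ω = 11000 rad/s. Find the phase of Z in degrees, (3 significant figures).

78.4°

X_L = ωL = 114 Ω
X_C = 1/(ωC) = 36.4 Ω
Net reactance X = X_L − X_C = 78.0 Ω
Z = 16.0 + j78.0 Ω
|Z| = √(16.0² + 78.0²) = 79.7 Ω
∠Z = arctan(78.0/16.0) = 78.4°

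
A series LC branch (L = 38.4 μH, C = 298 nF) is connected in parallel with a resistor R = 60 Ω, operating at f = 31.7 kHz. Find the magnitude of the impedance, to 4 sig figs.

ω = 2πf = 199200 rad/s
X_L = ωL = 7.648 Ω
X_C = 1/(ωC) = 16.85 Ω
Branch 1: Z₁ = R = 60.00 Ω
Branch 2 (series LC): Z₂ = j(X_L − X_C) = −j9.199 Ω
Parallel: Z = Z₁Z₂/(Z₁+Z₂), |Z| = 9.093 Ω, ∠Z = -81.28°

9.093 Ω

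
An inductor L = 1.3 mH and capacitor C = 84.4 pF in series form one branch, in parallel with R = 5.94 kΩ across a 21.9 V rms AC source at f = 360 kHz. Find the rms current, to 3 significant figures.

ω = 2πf = 2.262e+06 rad/s
X_L = ωL = 2940 Ω
X_C = 1/(ωC) = 5240 Ω
Branch 1: Z₁ = R = 5940 Ω
Branch 2 (series LC): Z₂ = j(X_L − X_C) = −j2300 Ω
Parallel: Z = Z₁Z₂/(Z₁+Z₂), |Z| = 2140 Ω, ∠Z = -68.9°
I = V/|Z| = 21.9/2140 = 10.2 mA

10.2 mA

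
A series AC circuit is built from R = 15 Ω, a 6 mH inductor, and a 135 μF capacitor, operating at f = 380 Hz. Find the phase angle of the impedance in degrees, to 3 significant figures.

ω = 2πf = 2388 rad/s
X_L = ωL = 14.3 Ω
X_C = 1/(ωC) = 3.10 Ω
Net reactance X = X_L − X_C = 11.2 Ω
Z = 15.0 + j11.2 Ω
|Z| = √(15.0² + 11.2²) = 18.7 Ω
∠Z = arctan(11.2/15.0) = 36.8°

36.8°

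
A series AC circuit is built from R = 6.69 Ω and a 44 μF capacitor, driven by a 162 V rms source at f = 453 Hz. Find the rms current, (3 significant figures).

ω = 2πf = 2846 rad/s
X_C = 1/(ωC) = 7.98 Ω
Z = 6.69 − j7.98 Ω
|Z| = √(6.69² + 7.98²) = 10.4 Ω
I = V/|Z| = 162/10.4 = 15.6 A

15.6 A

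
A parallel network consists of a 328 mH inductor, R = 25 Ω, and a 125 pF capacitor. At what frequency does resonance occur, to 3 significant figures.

24.9 kHz

ω₀ = 1/√(LC) = 1/√(0.328 × 1.25e-10) = 156200 rad/s
f₀ = ω₀/(2π) = 24.9 kHz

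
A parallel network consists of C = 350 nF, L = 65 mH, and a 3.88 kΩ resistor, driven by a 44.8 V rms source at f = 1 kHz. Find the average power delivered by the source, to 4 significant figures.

517.3 mW

ω = 2πf = 6283 rad/s
X_L = ωL = 408.4 Ω
X_C = 1/(ωC) = 454.7 Ω
Parallel: admittances add. Y = 1/R + 1/(jωL) + jωC
Y = (0.0002577 − j0.0002494) S
|Y| = 0.0003587 S → |Z| = 1/|Y| = 2788 Ω, ∠Z = −∠Y = 44.06°
I = V/|Z| = 16.07 mA
P = VI cos φ = 44.8 × 0.01607 × cos(44.06°) = 517.3 mW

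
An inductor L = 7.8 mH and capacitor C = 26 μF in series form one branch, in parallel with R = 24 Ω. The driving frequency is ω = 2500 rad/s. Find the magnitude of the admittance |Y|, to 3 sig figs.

X_L = ωL = 19.5 Ω
X_C = 1/(ωC) = 15.4 Ω
Branch 1: Z₁ = R = 24.0 Ω
Branch 2 (series LC): Z₂ = j(X_L − X_C) = j4.12 Ω
Parallel: Z = Z₁Z₂/(Z₁+Z₂), |Z| = 4.06 Ω, ∠Z = 80.3°
|Y| = 1/|Z| = 247 mS

247 mS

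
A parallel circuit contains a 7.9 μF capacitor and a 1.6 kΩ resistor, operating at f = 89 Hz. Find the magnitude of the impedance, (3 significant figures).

ω = 2πf = 559.2 rad/s
X_C = 1/(ωC) = 226 Ω
Parallel: admittances add. Y = 1/R + jωC
Y = (0.000625 + j0.00442) S
|Y| = 0.00446 S → |Z| = 1/|Y| = 224 Ω, ∠Z = −∠Y = -81.9°

224 Ω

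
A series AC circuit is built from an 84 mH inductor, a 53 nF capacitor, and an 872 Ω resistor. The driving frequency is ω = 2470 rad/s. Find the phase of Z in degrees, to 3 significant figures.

-83.3°

X_L = ωL = 207 Ω
X_C = 1/(ωC) = 7640 Ω
Net reactance X = X_L − X_C = -7430 Ω
Z = 872 − j7430 Ω
|Z| = √(872² + 7430²) = 7480 Ω
∠Z = arctan(-7430/872) = -83.3°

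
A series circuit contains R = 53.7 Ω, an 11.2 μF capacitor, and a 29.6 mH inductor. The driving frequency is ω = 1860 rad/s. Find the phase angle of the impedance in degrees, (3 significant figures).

7.48°

X_L = ωL = 55.1 Ω
X_C = 1/(ωC) = 48.0 Ω
Net reactance X = X_L − X_C = 7.05 Ω
Z = 53.7 + j7.05 Ω
|Z| = √(53.7² + 7.05²) = 54.2 Ω
∠Z = arctan(7.05/53.7) = 7.48°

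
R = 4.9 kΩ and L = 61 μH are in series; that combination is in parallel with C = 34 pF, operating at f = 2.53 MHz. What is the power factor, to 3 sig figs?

0.365

ω = 2πf = 1.59e+07 rad/s
X_L = ωL = 970 Ω
X_C = 1/(ωC) = 1850 Ω
Branch 1 (R+jX_L): Z₁ = 4900 + j970 Ω, |Z₁| = 5000 Ω
Branch 2 (−jX_C): Z₂ = −j1850 Ω
Parallel: Z = Z₁Z₂/(Z₁+Z₂), |Z| = 1860 Ω, ∠Z = -68.6°
cos φ = cos(-68.6°) = 0.365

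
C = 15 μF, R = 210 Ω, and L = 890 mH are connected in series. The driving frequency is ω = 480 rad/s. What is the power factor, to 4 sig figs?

X_L = ωL = 427.2 Ω
X_C = 1/(ωC) = 138.9 Ω
Net reactance X = X_L − X_C = 288.3 Ω
Z = 210.0 + j288.3 Ω
|Z| = √(210.0² + 288.3²) = 356.7 Ω
∠Z = arctan(288.3/210.0) = 53.93°
cos φ = cos(53.93°) = 0.5888

0.5888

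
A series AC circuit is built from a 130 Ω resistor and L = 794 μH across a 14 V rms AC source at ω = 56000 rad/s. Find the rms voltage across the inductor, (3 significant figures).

X_L = ωL = 44.5 Ω
Z = 130 + j44.5 Ω
|Z| = √(130² + 44.5²) = 137 Ω
I = V/|Z| = 102 mA
V_L = I·|Z_L| = 0.102 × 44.5 = 4.53 V

4.53 V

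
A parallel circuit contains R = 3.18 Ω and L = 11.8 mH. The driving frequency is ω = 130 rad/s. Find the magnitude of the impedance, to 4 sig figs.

1.382 Ω

X_L = ωL = 1.534 Ω
Parallel: admittances add. Y = 1/R + 1/(jωL)
Y = (0.3145 − j0.6519) S
|Y| = 0.7238 S → |Z| = 1/|Y| = 1.382 Ω, ∠Z = −∠Y = 64.25°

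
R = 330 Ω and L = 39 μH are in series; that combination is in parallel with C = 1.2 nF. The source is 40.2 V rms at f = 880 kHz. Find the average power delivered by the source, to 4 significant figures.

3.432 W

ω = 2πf = 5.529e+06 rad/s
X_L = ωL = 215.6 Ω
X_C = 1/(ωC) = 150.7 Ω
Branch 1 (R+jX_L): Z₁ = 330.0 + j215.6 Ω, |Z₁| = 394.2 Ω
Branch 2 (−jX_C): Z₂ = −j150.7 Ω
Parallel: Z = Z₁Z₂/(Z₁+Z₂), |Z| = 176.7 Ω, ∠Z = -67.97°
I = V/|Z| = 227.6 mA
P = VI cos φ = 40.2 × 0.2276 × cos(-67.97°) = 3.432 W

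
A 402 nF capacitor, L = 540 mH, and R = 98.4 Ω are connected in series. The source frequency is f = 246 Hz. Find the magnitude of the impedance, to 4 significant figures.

780.9 Ω

ω = 2πf = 1546 rad/s
X_L = ωL = 834.7 Ω
X_C = 1/(ωC) = 1609 Ω
Net reactance X = X_L − X_C = -774.7 Ω
Z = 98.40 − j774.7 Ω
|Z| = √(98.40² + 774.7²) = 780.9 Ω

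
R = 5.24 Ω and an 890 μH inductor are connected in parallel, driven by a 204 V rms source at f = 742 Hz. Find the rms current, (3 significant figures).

62.7 A

ω = 2πf = 4662 rad/s
X_L = ωL = 4.15 Ω
Parallel: admittances add. Y = 1/R + 1/(jωL)
Y = (0.191 − j0.241) S
|Y| = 0.307 S → |Z| = 1/|Y| = 3.25 Ω, ∠Z = −∠Y = 51.6°
I = V/|Z| = 204/3.25 = 62.7 A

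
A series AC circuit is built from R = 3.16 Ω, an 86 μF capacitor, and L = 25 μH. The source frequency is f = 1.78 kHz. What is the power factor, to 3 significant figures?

0.972

ω = 2πf = 11180 rad/s
X_L = ωL = 0.280 Ω
X_C = 1/(ωC) = 1.04 Ω
Net reactance X = X_L − X_C = -0.760 Ω
Z = 3.16 − j0.760 Ω
|Z| = √(3.16² + 0.760²) = 3.25 Ω
∠Z = arctan(-0.760/3.16) = -13.5°
cos φ = cos(-13.5°) = 0.972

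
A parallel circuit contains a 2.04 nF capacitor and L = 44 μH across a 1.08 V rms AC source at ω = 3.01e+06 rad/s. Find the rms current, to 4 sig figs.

X_L = ωL = 132.4 Ω
X_C = 1/(ωC) = 162.9 Ω
Parallel: admittances add. Y = 1/(jωL) + jωC
Y = (0 − j0.001410) S
|Y| = 0.001410 S → |Z| = 1/|Y| = 709.1 Ω, ∠Z = −∠Y = 90.00°
I = V/|Z| = 1.08/709.1 = 1.523 mA

1.523 mA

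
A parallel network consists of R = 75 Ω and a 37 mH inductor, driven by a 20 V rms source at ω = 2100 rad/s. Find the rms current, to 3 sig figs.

X_L = ωL = 77.7 Ω
Parallel: admittances add. Y = 1/R + 1/(jωL)
Y = (0.0133 − j0.0129) S
|Y| = 0.0185 S → |Z| = 1/|Y| = 54.0 Ω, ∠Z = −∠Y = 44.0°
I = V/|Z| = 20/54.0 = 371 mA

371 mA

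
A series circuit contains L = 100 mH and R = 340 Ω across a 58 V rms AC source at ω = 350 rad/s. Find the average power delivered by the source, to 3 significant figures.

X_L = ωL = 35.0 Ω
Z = 340 + j35.0 Ω
|Z| = √(340² + 35.0²) = 342 Ω
∠Z = arctan(35.0/340) = 5.88°
I = V/|Z| = 170 mA
P = VI cos φ = 58 × 0.170 × cos(5.88°) = 9.79 W

9.79 W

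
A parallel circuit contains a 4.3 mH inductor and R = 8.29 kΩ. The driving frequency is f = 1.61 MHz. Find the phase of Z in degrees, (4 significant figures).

10.79°

ω = 2πf = 1.012e+07 rad/s
X_L = ωL = 43500 Ω
Parallel: admittances add. Y = 1/R + 1/(jωL)
Y = (0.0001206 − j2.299e-05) S
|Y| = 0.0001228 S → |Z| = 1/|Y| = 8143 Ω, ∠Z = −∠Y = 10.79°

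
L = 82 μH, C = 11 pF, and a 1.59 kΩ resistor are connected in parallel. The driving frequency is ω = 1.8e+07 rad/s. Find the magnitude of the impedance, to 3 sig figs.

1260 Ω

X_L = ωL = 1480 Ω
X_C = 1/(ωC) = 5050 Ω
Parallel: admittances add. Y = 1/R + 1/(jωL) + jωC
Y = (0.000629 − j0.000480) S
|Y| = 0.000791 S → |Z| = 1/|Y| = 1260 Ω, ∠Z = −∠Y = 37.3°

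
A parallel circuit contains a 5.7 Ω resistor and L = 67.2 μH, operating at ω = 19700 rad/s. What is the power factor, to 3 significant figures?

0.226

X_L = ωL = 1.32 Ω
Parallel: admittances add. Y = 1/R + 1/(jωL)
Y = (0.175 − j0.755) S
|Y| = 0.775 S → |Z| = 1/|Y| = 1.29 Ω, ∠Z = −∠Y = 76.9°
cos φ = cos(76.9°) = 0.226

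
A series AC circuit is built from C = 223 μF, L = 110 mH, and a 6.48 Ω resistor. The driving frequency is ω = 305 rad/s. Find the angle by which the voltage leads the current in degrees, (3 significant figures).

71.0°

X_L = ωL = 33.5 Ω
X_C = 1/(ωC) = 14.7 Ω
Net reactance X = X_L − X_C = 18.8 Ω
Z = 6.48 + j18.8 Ω
|Z| = √(6.48² + 18.8²) = 19.9 Ω
∠Z = arctan(18.8/6.48) = 71.0°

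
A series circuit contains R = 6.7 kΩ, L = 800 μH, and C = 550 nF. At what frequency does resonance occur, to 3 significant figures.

7.59 kHz

ω₀ = 1/√(LC) = 1/√(0.0008 × 5.5e-07) = 47670 rad/s
f₀ = ω₀/(2π) = 7.59 kHz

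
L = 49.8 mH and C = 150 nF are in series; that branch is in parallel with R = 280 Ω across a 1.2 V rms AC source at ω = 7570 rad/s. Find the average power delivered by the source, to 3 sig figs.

5.14 mW

X_L = ωL = 377 Ω
X_C = 1/(ωC) = 881 Ω
Branch 1: Z₁ = R = 280 Ω
Branch 2 (series LC): Z₂ = j(X_L − X_C) = −j504 Ω
Parallel: Z = Z₁Z₂/(Z₁+Z₂), |Z| = 245 Ω, ∠Z = -29.1°
I = V/|Z| = 4.90 mA
P = VI cos φ = 1.2 × 0.00490 × cos(-29.1°) = 5.14 mW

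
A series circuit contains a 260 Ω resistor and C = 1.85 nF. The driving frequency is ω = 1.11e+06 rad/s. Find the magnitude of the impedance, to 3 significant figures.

X_C = 1/(ωC) = 487 Ω
Z = 260 − j487 Ω
|Z| = √(260² + 487²) = 552 Ω

552 Ω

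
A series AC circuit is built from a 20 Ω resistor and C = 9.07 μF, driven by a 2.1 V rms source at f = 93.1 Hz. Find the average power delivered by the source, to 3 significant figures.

ω = 2πf = 585.0 rad/s
X_C = 1/(ωC) = 188 Ω
Z = 20.0 − j188 Ω
|Z| = √(20.0² + 188²) = 190 Ω
∠Z = arctan(-188/20.0) = -83.9°
I = V/|Z| = 11.1 mA
P = VI cos φ = 2.1 × 0.0111 × cos(-83.9°) = 2.46 mW

2.46 mW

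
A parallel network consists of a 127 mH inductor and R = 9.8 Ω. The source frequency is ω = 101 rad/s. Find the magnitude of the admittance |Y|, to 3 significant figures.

X_L = ωL = 12.8 Ω
Parallel: admittances add. Y = 1/R + 1/(jωL)
Y = (0.102 − j0.0780) S
|Y| = 0.128 S → |Z| = 1/|Y| = 7.79 Ω, ∠Z = −∠Y = 37.4°

128 mS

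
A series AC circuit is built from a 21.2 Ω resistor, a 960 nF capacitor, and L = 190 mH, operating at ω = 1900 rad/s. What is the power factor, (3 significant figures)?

X_L = ωL = 361 Ω
X_C = 1/(ωC) = 548 Ω
Net reactance X = X_L − X_C = -187 Ω
Z = 21.2 − j187 Ω
|Z| = √(21.2² + 187²) = 188 Ω
∠Z = arctan(-187/21.2) = -83.5°
cos φ = cos(-83.5°) = 0.113

0.113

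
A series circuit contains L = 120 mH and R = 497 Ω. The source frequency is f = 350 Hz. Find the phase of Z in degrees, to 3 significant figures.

ω = 2πf = 2199 rad/s
X_L = ωL = 264 Ω
Z = 497 + j264 Ω
|Z| = √(497² + 264²) = 563 Ω
∠Z = arctan(264/497) = 28.0°

28.0°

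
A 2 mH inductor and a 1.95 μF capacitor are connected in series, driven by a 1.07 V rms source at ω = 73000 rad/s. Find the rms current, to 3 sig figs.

7.70 mA

X_L = ωL = 146 Ω
X_C = 1/(ωC) = 7.02 Ω
Net reactance X = X_L − X_C = 139 Ω
Z = j139 Ω
|Z| = √(0² + 139²) = 139 Ω
I = V/|Z| = 1.07/139 = 7.70 mA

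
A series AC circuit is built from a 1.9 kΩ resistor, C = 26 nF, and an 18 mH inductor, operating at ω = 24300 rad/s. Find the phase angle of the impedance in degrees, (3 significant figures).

X_L = ωL = 437 Ω
X_C = 1/(ωC) = 1580 Ω
Net reactance X = X_L − X_C = -1150 Ω
Z = 1900 − j1150 Ω
|Z| = √(1900² + 1150²) = 2220 Ω
∠Z = arctan(-1150/1900) = -31.1°

-31.1°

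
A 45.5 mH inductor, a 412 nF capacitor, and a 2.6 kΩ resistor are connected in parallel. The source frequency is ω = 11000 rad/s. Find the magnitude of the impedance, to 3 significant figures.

X_L = ωL = 500 Ω
X_C = 1/(ωC) = 221 Ω
Parallel: admittances add. Y = 1/R + 1/(jωL) + jωC
Y = (0.000385 + j0.00253) S
|Y| = 0.00256 S → |Z| = 1/|Y| = 390 Ω, ∠Z = −∠Y = -81.4°

390 Ω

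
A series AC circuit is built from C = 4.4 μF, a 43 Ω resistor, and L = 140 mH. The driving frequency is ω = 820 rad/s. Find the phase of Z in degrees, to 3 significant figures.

X_L = ωL = 115 Ω
X_C = 1/(ωC) = 277 Ω
Net reactance X = X_L − X_C = -162 Ω
Z = 43.0 − j162 Ω
|Z| = √(43.0² + 162²) = 168 Ω
∠Z = arctan(-162/43.0) = -75.2°

-75.2°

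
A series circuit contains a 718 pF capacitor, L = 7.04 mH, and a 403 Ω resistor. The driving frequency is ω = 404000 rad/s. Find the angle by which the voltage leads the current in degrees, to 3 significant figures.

X_L = ωL = 2840 Ω
X_C = 1/(ωC) = 3450 Ω
Net reactance X = X_L − X_C = -603 Ω
Z = 403 − j603 Ω
|Z| = √(403² + 603²) = 725 Ω
∠Z = arctan(-603/403) = -56.3°

-56.3°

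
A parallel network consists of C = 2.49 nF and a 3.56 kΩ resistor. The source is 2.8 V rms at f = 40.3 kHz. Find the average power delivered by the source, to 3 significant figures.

2.20 mW

ω = 2πf = 253200 rad/s
X_C = 1/(ωC) = 1590 Ω
Parallel: admittances add. Y = 1/R + jωC
Y = (0.000281 + j0.000630) S
|Y| = 0.000690 S → |Z| = 1/|Y| = 1450 Ω, ∠Z = −∠Y = -66.0°
I = V/|Z| = 1.93 mA
P = VI cos φ = 2.8 × 0.00193 × cos(-66.0°) = 2.20 mW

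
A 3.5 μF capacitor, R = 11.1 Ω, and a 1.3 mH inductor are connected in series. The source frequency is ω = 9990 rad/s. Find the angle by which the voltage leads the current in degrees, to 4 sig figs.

-54.59°

X_L = ωL = 12.99 Ω
X_C = 1/(ωC) = 28.60 Ω
Net reactance X = X_L − X_C = -15.61 Ω
Z = 11.10 − j15.61 Ω
|Z| = √(11.10² + 15.61²) = 19.16 Ω
∠Z = arctan(-15.61/11.10) = -54.59°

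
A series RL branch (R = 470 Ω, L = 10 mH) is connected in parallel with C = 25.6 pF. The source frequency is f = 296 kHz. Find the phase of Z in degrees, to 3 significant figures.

ω = 2πf = 1.86e+06 rad/s
X_L = ωL = 18600 Ω
X_C = 1/(ωC) = 21000 Ω
Branch 1 (R+jX_L): Z₁ = 470 + j18600 Ω, |Z₁| = 18600 Ω
Branch 2 (−jX_C): Z₂ = −j21000 Ω
Parallel: Z = Z₁Z₂/(Z₁+Z₂), |Z| = 159000 Ω, ∠Z = 77.5°

77.5°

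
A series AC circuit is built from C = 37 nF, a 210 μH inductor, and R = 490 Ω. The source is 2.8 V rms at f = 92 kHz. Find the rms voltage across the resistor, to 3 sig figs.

ω = 2πf = 578100 rad/s
X_L = ωL = 121 Ω
X_C = 1/(ωC) = 46.8 Ω
Net reactance X = X_L − X_C = 74.6 Ω
Z = 490 + j74.6 Ω
|Z| = √(490² + 74.6²) = 496 Ω
I = V/|Z| = 5.65 mA
V_R = I·|Z_R| = 0.00565 × 490 = 2.77 V

2.77 V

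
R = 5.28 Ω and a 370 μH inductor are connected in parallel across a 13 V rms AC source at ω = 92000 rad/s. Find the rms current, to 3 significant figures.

X_L = ωL = 34.0 Ω
Parallel: admittances add. Y = 1/R + 1/(jωL)
Y = (0.189 − j0.0294) S
|Y| = 0.192 S → |Z| = 1/|Y| = 5.22 Ω, ∠Z = −∠Y = 8.82°
I = V/|Z| = 13/5.22 = 2.49 A

2.49 A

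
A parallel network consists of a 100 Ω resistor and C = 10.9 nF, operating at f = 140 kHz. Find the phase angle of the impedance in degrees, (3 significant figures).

ω = 2πf = 879600 rad/s
X_C = 1/(ωC) = 104 Ω
Parallel: admittances add. Y = 1/R + jωC
Y = (0.0100 + j0.00959) S
|Y| = 0.0139 S → |Z| = 1/|Y| = 72.2 Ω, ∠Z = −∠Y = -43.8°

-43.8°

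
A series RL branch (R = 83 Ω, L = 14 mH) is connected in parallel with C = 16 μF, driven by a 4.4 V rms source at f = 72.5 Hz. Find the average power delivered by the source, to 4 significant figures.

ω = 2πf = 455.5 rad/s
X_L = ωL = 6.377 Ω
X_C = 1/(ωC) = 137.2 Ω
Branch 1 (R+jX_L): Z₁ = 83.00 + j6.377 Ω, |Z₁| = 83.24 Ω
Branch 2 (−jX_C): Z₂ = −j137.2 Ω
Parallel: Z = Z₁Z₂/(Z₁+Z₂), |Z| = 73.72 Ω, ∠Z = -28.00°
I = V/|Z| = 59.69 mA
P = VI cos φ = 4.4 × 0.05969 × cos(-28.00°) = 231.9 mW

231.9 mW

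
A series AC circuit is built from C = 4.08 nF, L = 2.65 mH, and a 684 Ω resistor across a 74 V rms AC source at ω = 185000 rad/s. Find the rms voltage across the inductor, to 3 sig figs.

33.6 V

X_L = ωL = 490 Ω
X_C = 1/(ωC) = 1320 Ω
Net reactance X = X_L − X_C = -835 Ω
Z = 684 − j835 Ω
|Z| = √(684² + 835²) = 1080 Ω
I = V/|Z| = 68.6 mA
V_L = I·|Z_L| = 0.0686 × 490 = 33.6 V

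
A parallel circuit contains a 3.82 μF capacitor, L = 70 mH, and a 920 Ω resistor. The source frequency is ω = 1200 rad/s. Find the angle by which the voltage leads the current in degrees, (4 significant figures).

81.55°

X_L = ωL = 84.00 Ω
X_C = 1/(ωC) = 218.2 Ω
Parallel: admittances add. Y = 1/R + 1/(jωL) + jωC
Y = (0.001087 − j0.007321) S
|Y| = 0.007401 S → |Z| = 1/|Y| = 135.1 Ω, ∠Z = −∠Y = 81.55°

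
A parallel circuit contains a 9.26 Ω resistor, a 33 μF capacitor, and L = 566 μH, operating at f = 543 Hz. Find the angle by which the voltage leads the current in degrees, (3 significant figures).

75.1°

ω = 2πf = 3412 rad/s
X_L = ωL = 1.93 Ω
X_C = 1/(ωC) = 8.88 Ω
Parallel: admittances add. Y = 1/R + 1/(jωL) + jωC
Y = (0.108 − j0.405) S
|Y| = 0.419 S → |Z| = 1/|Y| = 2.38 Ω, ∠Z = −∠Y = 75.1°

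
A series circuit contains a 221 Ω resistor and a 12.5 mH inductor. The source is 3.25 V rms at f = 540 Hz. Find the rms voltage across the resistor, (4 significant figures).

3.192 V

ω = 2πf = 3393 rad/s
X_L = ωL = 42.41 Ω
Z = 221.0 + j42.41 Ω
|Z| = √(221.0² + 42.41²) = 225.0 Ω
I = V/|Z| = 14.44 mA
V_R = I·|Z_R| = 0.01444 × 221.0 = 3.192 V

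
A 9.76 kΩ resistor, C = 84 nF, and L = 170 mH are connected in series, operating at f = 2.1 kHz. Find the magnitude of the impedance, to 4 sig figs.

9852 Ω

ω = 2πf = 13190 rad/s
X_L = ωL = 2243 Ω
X_C = 1/(ωC) = 902.2 Ω
Net reactance X = X_L − X_C = 1341 Ω
Z = 9760 + j1341 Ω
|Z| = √(9760² + 1341²) = 9852 Ω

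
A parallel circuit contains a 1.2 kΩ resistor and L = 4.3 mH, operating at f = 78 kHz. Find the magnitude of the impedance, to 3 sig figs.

1040 Ω

ω = 2πf = 490100 rad/s
X_L = ωL = 2110 Ω
Parallel: admittances add. Y = 1/R + 1/(jωL)
Y = (0.000833 − j0.000475) S
|Y| = 0.000959 S → |Z| = 1/|Y| = 1040 Ω, ∠Z = −∠Y = 29.7°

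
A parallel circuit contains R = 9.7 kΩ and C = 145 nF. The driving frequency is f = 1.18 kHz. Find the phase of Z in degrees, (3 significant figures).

-84.5°

ω = 2πf = 7414 rad/s
X_C = 1/(ωC) = 930 Ω
Parallel: admittances add. Y = 1/R + jωC
Y = (0.000103 + j0.00108) S
|Y| = 0.00108 S → |Z| = 1/|Y| = 926 Ω, ∠Z = −∠Y = -84.5°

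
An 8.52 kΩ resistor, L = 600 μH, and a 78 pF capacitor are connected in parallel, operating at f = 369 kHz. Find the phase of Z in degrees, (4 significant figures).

77.69°

ω = 2πf = 2.318e+06 rad/s
X_L = ωL = 1391 Ω
X_C = 1/(ωC) = 5530 Ω
Parallel: admittances add. Y = 1/R + 1/(jωL) + jωC
Y = (0.0001174 − j0.0005380) S
|Y| = 0.0005507 S → |Z| = 1/|Y| = 1816 Ω, ∠Z = −∠Y = 77.69°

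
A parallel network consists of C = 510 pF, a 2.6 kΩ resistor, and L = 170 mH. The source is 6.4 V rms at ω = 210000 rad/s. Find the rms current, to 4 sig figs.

X_L = ωL = 35700 Ω
X_C = 1/(ωC) = 9337 Ω
Parallel: admittances add. Y = 1/R + 1/(jωL) + jωC
Y = (0.0003846 + j7.909e-05) S
|Y| = 0.0003927 S → |Z| = 1/|Y| = 2547 Ω, ∠Z = −∠Y = -11.62°
I = V/|Z| = 6.4/2547 = 2.513 mA

2.513 mA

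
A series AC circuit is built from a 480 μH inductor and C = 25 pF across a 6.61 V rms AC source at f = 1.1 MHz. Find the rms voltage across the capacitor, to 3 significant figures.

ω = 2πf = 6.912e+06 rad/s
X_L = ωL = 3320 Ω
X_C = 1/(ωC) = 5790 Ω
Net reactance X = X_L − X_C = -2470 Ω
Z = − j2470 Ω
|Z| = √(0² + 2470²) = 2470 Ω
I = V/|Z| = 2.68 mA
V_C = I·|Z_C| = 0.00268 × 5790 = 15.5 V

15.5 V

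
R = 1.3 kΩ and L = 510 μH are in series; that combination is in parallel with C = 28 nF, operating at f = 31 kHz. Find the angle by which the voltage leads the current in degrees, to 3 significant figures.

-81.9°

ω = 2πf = 194800 rad/s
X_L = ωL = 99.3 Ω
X_C = 1/(ωC) = 183 Ω
Branch 1 (R+jX_L): Z₁ = 1300 + j99.3 Ω, |Z₁| = 1300 Ω
Branch 2 (−jX_C): Z₂ = −j183 Ω
Parallel: Z = Z₁Z₂/(Z₁+Z₂), |Z| = 184 Ω, ∠Z = -81.9°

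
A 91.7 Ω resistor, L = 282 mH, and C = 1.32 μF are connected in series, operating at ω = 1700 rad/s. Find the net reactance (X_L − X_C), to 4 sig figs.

33.77 Ω

X_L = ωL = 479.4 Ω
X_C = 1/(ωC) = 445.6 Ω
X = 479.4 − 445.6 = 33.77 Ω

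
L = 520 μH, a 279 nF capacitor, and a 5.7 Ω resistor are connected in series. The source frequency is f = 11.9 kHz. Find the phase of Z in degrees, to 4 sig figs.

ω = 2πf = 74770 rad/s
X_L = ωL = 38.88 Ω
X_C = 1/(ωC) = 47.94 Ω
Net reactance X = X_L − X_C = -9.056 Ω
Z = 5.700 − j9.056 Ω
|Z| = √(5.700² + 9.056²) = 10.70 Ω
∠Z = arctan(-9.056/5.700) = -57.81°

-57.81°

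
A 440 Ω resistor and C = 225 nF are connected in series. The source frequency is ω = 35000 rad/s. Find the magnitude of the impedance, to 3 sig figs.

458 Ω

X_C = 1/(ωC) = 127 Ω
Z = 440 − j127 Ω
|Z| = √(440² + 127²) = 458 Ω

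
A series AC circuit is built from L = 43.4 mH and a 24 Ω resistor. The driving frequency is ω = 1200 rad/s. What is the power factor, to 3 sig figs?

X_L = ωL = 52.1 Ω
Z = 24.0 + j52.1 Ω
|Z| = √(24.0² + 52.1²) = 57.3 Ω
∠Z = arctan(52.1/24.0) = 65.3°
cos φ = cos(65.3°) = 0.419

0.419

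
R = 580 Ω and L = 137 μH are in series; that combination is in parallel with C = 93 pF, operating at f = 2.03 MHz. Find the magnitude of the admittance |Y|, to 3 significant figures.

ω = 2πf = 1.275e+07 rad/s
X_L = ωL = 1750 Ω
X_C = 1/(ωC) = 843 Ω
Branch 1 (R+jX_L): Z₁ = 580 + j1750 Ω, |Z₁| = 1840 Ω
Branch 2 (−jX_C): Z₂ = −j843 Ω
Parallel: Z = Z₁Z₂/(Z₁+Z₂), |Z| = 1440 Ω, ∠Z = -75.7°
|Y| = 1/|Z| = 692 μS

692 μS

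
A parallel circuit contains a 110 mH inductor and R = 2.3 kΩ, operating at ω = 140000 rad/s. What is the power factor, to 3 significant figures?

X_L = ωL = 15400 Ω
Parallel: admittances add. Y = 1/R + 1/(jωL)
Y = (0.000435 − j6.49e-05) S
|Y| = 0.000440 S → |Z| = 1/|Y| = 2270 Ω, ∠Z = −∠Y = 8.49°
cos φ = cos(8.49°) = 0.989

0.989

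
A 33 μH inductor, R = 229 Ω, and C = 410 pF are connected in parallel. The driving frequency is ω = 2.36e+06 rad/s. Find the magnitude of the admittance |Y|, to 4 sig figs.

X_L = ωL = 77.88 Ω
X_C = 1/(ωC) = 1033 Ω
Parallel: admittances add. Y = 1/R + 1/(jωL) + jωC
Y = (0.004367 − j0.01187) S
|Y| = 0.01265 S → |Z| = 1/|Y| = 79.05 Ω, ∠Z = −∠Y = 69.81°

12.65 mS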